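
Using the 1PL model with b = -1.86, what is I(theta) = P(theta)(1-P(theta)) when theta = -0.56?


P = 1/(1+exp(-(-0.56--1.86))) = 0.7858
I = P*(1-P) = 0.7858 * 0.2142
I = 0.1683

0.1683


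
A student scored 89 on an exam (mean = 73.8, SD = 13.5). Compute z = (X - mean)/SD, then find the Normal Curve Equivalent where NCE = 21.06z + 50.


z = (X - mean) / SD = (89 - 73.8) / 13.5
z = 15.2 / 13.5
z = 1.1259
NCE = NCE = 21.06z + 50
Carry z at full precision (z = 15.2 / 13.5) into the conversion:
NCE = 21.06 * (15.2 / 13.5) + 50 = 320.112 / 13.5 + 50
NCE = 23.712 + 50
NCE = 73.712

73.712


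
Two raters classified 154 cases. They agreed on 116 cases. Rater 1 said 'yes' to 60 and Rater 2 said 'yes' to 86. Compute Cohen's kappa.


P_o = 116/154 = 0.753247
P_e = (60*86 + 94*68) / 23716 = 0.487097
kappa = (P_o - P_e) / (1 - P_e)
kappa = (0.753247 - 0.487097) / (1 - 0.487097)
kappa = 0.5189

0.5189


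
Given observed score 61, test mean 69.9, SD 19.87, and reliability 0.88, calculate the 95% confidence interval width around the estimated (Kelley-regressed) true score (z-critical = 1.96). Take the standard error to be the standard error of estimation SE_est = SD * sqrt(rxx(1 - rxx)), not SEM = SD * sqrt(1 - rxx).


True score estimate = 0.88*61 + 0.12*69.9 = 62.068
SE_est = SD * sqrt(rxx * (1 - rxx)) = 19.87 * sqrt(0.88 * 0.12) = 19.87 * sqrt(0.1056) = 6.456986
CI = T_est +/- z * SE_est, so width = 2 * z * SE_est = 2 * 1.96 * 6.456986
Width = 25.3114

25.3114


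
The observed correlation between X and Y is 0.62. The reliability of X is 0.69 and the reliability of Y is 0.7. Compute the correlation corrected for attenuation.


r_corrected = rxy / sqrt(rxx * ryy)
= 0.62 / sqrt(0.69 * 0.7)
= 0.62 / sqrt(0.483)
= 0.62 / 0.694982
r_corrected = 0.8921

0.8921


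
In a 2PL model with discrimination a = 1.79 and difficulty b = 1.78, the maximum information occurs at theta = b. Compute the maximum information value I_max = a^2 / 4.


For 2PL, max info at theta = b = 1.78
I_max = a^2 / 4 = 1.79^2 / 4
= 3.2041 / 4
I_max = 0.801

0.801


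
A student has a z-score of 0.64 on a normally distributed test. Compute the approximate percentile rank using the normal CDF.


CDF(z) = 0.5 * (1 + erf(z/sqrt(2)))
erf(0.4525) = 0.4778
CDF = 0.7389
Percentile rank = 0.7389 * 100 = 73.89

73.89


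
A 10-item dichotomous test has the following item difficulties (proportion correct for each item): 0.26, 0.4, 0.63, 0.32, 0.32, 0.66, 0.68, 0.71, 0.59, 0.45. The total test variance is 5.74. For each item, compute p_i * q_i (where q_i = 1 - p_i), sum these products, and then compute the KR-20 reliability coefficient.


For each item, compute p_i * q_i:
  Item 1: 0.26 * 0.74 = 0.1924
  Item 2: 0.4 * 0.6 = 0.24
  Item 3: 0.63 * 0.37 = 0.2331
  Item 4: 0.32 * 0.68 = 0.2176
  Item 5: 0.32 * 0.68 = 0.2176
  Item 6: 0.66 * 0.34 = 0.2244
  Item 7: 0.68 * 0.32 = 0.2176
  Item 8: 0.71 * 0.29 = 0.2059
  Item 9: 0.59 * 0.41 = 0.2419
  Item 10: 0.45 * 0.55 = 0.2475
Sum(p_i * q_i) = 0.1924 + 0.24 + 0.2331 + 0.2176 + 0.2176 + 0.2244 + 0.2176 + 0.2059 + 0.2419 + 0.2475 = 2.238
KR-20 = (k/(k-1)) * (1 - Sum(p_i*q_i) / Var_total)
= (10/9) * (1 - 2.238/5.74)
= 1.1111 * 0.6101
KR-20 = 0.6779

0.6779


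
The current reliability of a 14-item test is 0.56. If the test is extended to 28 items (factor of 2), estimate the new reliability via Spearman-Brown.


r_new = (n * rxx) / (1 + (n-1) * rxx)
r_new = (2 * 0.56) / (1 + 1 * 0.56)
r_new = 1.12 / 1.56
r_new = 0.7179

0.7179


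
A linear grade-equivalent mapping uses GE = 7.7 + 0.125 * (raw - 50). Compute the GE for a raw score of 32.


raw - median = 32 - 50 = -18
slope * diff = 0.125 * -18 = -2.25
GE = 7.7 + -2.25
GE = 5.45

5.45


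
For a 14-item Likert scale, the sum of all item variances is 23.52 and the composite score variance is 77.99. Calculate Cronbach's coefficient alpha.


alpha = (k/(k-1)) * (1 - sum(si^2)/s_total^2)
= (14/13) * (1 - 23.52/77.99)
alpha = 0.7521

0.7521


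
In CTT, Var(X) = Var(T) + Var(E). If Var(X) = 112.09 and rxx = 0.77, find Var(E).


var_true = rxx * var_obs = 0.77 * 112.09 = 86.3093
var_error = var_obs - var_true
var_error = 112.09 - 86.3093
var_error = 25.7807

25.7807


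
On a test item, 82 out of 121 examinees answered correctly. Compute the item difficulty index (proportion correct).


Item difficulty p = number correct / total examinees
p = 82 / 121
p = 0.6777

0.6777


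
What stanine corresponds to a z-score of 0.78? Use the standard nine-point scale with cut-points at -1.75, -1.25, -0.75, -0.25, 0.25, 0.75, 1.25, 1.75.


Stanine boundaries: [-1.75, -1.25, -0.75, -0.25, 0.25, 0.75, 1.25, 1.75]
z = 0.78
Check each boundary:
  z >= -1.75 -> could be stanine 2
  z >= -1.25 -> could be stanine 3
  z >= -0.75 -> could be stanine 4
  z >= -0.25 -> could be stanine 5
  z >= 0.25 -> could be stanine 6
  z >= 0.75 -> could be stanine 7
  z < 1.25
  z < 1.75
Highest qualifying boundary gives stanine = 7

7


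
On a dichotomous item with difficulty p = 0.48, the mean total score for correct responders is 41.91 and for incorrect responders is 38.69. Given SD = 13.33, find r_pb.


q = 1 - p = 0.52
rpb = ((M1 - M0) / SD) * sqrt(p * q)
rpb = ((41.91 - 38.69) / 13.33) * sqrt(0.48 * 0.52)
rpb = 0.1207

0.1207


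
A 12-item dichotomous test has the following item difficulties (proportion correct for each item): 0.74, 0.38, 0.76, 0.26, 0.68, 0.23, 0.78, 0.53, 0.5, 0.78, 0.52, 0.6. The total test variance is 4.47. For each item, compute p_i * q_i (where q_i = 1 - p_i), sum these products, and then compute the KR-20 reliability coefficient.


For each item, compute p_i * q_i:
  Item 1: 0.74 * 0.26 = 0.1924
  Item 2: 0.38 * 0.62 = 0.2356
  Item 3: 0.76 * 0.24 = 0.1824
  Item 4: 0.26 * 0.74 = 0.1924
  Item 5: 0.68 * 0.32 = 0.2176
  Item 6: 0.23 * 0.77 = 0.1771
  Item 7: 0.78 * 0.22 = 0.1716
  Item 8: 0.53 * 0.47 = 0.2491
  Item 9: 0.5 * 0.5 = 0.25
  Item 10: 0.78 * 0.22 = 0.1716
  Item 11: 0.52 * 0.48 = 0.2496
  Item 12: 0.6 * 0.4 = 0.24
Sum(p_i * q_i) = 0.1924 + 0.2356 + 0.1824 + 0.1924 + 0.2176 + 0.1771 + 0.1716 + 0.2491 + 0.25 + 0.1716 + 0.2496 + 0.24 = 2.5294
KR-20 = (k/(k-1)) * (1 - Sum(p_i*q_i) / Var_total)
= (12/11) * (1 - 2.5294/4.47)
= 1.0909 * 0.4341
KR-20 = 0.4736

0.4736


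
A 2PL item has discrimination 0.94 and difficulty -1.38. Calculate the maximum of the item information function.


For 2PL, max info at theta = b = -1.38
I_max = a^2 / 4 = 0.94^2 / 4
= 0.8836 / 4
I_max = 0.2209

0.2209


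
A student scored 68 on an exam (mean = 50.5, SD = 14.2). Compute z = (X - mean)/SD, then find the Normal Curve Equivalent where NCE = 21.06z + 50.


z = (X - mean) / SD = (68 - 50.5) / 14.2
z = 17.5 / 14.2
z = 1.2324
NCE = NCE = 21.06z + 50
Carry z at full precision (z = 17.5 / 14.2) into the conversion:
NCE = 21.06 * (17.5 / 14.2) + 50 = 368.55 / 14.2 + 50
NCE = 25.9542 + 50
NCE = 75.9542

75.9542


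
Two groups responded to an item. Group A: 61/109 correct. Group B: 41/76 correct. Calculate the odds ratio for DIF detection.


Odds_A = 61/48 = 1.2708
Odds_B = 41/35 = 1.1714
OR = Odds_A / Odds_B = 1.2708 / 1.1714
Exactly, OR = (61 * 35) / (48 * 41) = 2135 / 1968
OR = 1.0849

1.0849


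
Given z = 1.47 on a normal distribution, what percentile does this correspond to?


CDF(z) = 0.5 * (1 + erf(z/sqrt(2)))
erf(1.0394) = 0.8584
CDF = 0.9292
Percentile rank = 0.9292 * 100 = 92.92

92.92


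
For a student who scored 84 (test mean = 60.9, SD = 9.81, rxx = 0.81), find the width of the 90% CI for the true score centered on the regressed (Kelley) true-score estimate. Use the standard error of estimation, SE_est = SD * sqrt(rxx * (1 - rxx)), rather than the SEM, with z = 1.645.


True score estimate = 0.81*84 + 0.19*60.9 = 79.611
SE_est = SD * sqrt(rxx * (1 - rxx)) = 9.81 * sqrt(0.81 * 0.19) = 9.81 * sqrt(0.1539) = 3.848472
CI = T_est +/- z * SE_est, so width = 2 * z * SE_est = 2 * 1.645 * 3.848472
Width = 12.6615

12.6615


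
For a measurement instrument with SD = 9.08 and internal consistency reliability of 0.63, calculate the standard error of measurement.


SEM = SD * sqrt(1 - rxx)
SEM = 9.08 * sqrt(1 - 0.63)
SEM = 9.08 * sqrt(0.37) = 9.08 * 0.608276
SEM = 5.5231

5.5231


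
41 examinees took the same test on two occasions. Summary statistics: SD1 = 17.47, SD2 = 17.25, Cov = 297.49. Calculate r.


r = cov(X,Y) / (SD_X * SD_Y)
r = 297.49 / (17.47 * 17.25)
r = 297.49 / 301.3575
r = 0.9872

0.9872


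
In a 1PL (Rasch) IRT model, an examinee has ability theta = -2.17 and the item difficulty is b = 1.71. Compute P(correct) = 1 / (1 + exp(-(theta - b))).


theta - b = -2.17 - 1.71 = -3.88
exp(-(theta - b)) = exp(3.88) = 48.4242
P = 1 / (1 + 48.4242)
P = 0.0202

0.0202


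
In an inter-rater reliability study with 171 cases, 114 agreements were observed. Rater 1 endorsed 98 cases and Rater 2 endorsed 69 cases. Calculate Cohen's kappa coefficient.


P_o = 114/171 = 0.666667
P_e = (98*69 + 73*102) / 29241 = 0.485893
kappa = (P_o - P_e) / (1 - P_e)
kappa = (0.666667 - 0.485893) / (1 - 0.485893)
kappa = 0.3516

0.3516


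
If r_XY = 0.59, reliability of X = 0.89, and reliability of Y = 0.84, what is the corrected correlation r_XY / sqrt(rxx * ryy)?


r_corrected = rxy / sqrt(rxx * ryy)
= 0.59 / sqrt(0.89 * 0.84)
= 0.59 / sqrt(0.7476)
= 0.59 / 0.864639
r_corrected = 0.6824

0.6824


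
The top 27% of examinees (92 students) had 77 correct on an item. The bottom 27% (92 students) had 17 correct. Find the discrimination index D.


p_upper = 77/92 = 0.837
p_lower = 17/92 = 0.1848
D = 0.837 - 0.1848 = 0.6522

0.6522


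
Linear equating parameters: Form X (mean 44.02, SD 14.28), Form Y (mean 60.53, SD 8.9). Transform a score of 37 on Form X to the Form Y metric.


slope = SD_Y / SD_X = 8.9 / 14.28 ~ 0.6232
intercept = mean_Y - slope * mean_X = 60.53 - (8.9 / 14.28) * 44.02 ~ 33.0946
Y = slope * X + intercept. To avoid rounding drift from the rounded slope/intercept, evaluate the equivalent form Y = mean_Y + SD_Y * (X - mean_X) / SD_X at full precision:
Y = 60.53 + 8.9 * (37 - 44.02) / 14.28
Y = 60.53 - 8.9 * 7.02 / 14.28
Y = 60.53 - 62.478 / 14.28
Y = 60.53 - 4.3752
Y = 56.1548

56.1548


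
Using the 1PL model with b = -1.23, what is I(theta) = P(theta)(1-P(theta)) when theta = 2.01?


P = 1/(1+exp(-(2.01--1.23))) = 0.9623
I = P*(1-P) = 0.9623 * 0.0377
I = 0.0363

0.0363


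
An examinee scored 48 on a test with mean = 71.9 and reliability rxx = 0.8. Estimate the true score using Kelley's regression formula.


T_est = rxx * X + (1 - rxx) * mean
T_est = 0.8 * 48 + 0.2 * 71.9
T_est = 38.4 + 14.38
T_est = 52.78

52.78


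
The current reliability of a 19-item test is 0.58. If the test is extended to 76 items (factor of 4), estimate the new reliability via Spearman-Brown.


r_new = (n * rxx) / (1 + (n-1) * rxx)
r_new = (4 * 0.58) / (1 + 3 * 0.58)
r_new = 2.32 / 2.74
r_new = 0.8467

0.8467


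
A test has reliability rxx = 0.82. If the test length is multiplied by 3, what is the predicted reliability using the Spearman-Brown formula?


r_new = (n * rxx) / (1 + (n-1) * rxx)
r_new = (3 * 0.82) / (1 + 2 * 0.82)
r_new = 2.46 / 2.64
r_new = 0.9318

0.9318


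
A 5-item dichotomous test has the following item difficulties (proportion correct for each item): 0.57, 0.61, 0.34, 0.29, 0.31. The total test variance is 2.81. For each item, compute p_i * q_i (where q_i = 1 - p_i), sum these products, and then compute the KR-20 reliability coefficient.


For each item, compute p_i * q_i:
  Item 1: 0.57 * 0.43 = 0.2451
  Item 2: 0.61 * 0.39 = 0.2379
  Item 3: 0.34 * 0.66 = 0.2244
  Item 4: 0.29 * 0.71 = 0.2059
  Item 5: 0.31 * 0.69 = 0.2139
Sum(p_i * q_i) = 0.2451 + 0.2379 + 0.2244 + 0.2059 + 0.2139 = 1.1272
KR-20 = (k/(k-1)) * (1 - Sum(p_i*q_i) / Var_total)
= (5/4) * (1 - 1.1272/2.81)
= 1.25 * 0.5989
KR-20 = 0.7486

0.7486


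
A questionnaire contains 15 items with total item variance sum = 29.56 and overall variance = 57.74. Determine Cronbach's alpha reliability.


alpha = (k/(k-1)) * (1 - sum(si^2)/s_total^2)
= (15/14) * (1 - 29.56/57.74)
alpha = 0.5229

0.5229


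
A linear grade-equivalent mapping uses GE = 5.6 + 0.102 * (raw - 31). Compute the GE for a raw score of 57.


raw - median = 57 - 31 = 26
slope * diff = 0.102 * 26 = 2.652
GE = 5.6 + 2.652
GE = 8.252

8.252


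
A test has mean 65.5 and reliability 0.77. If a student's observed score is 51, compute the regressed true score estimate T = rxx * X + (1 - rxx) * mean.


T_est = rxx * X + (1 - rxx) * mean
T_est = 0.77 * 51 + 0.23 * 65.5
T_est = 39.27 + 15.065
T_est = 54.335

54.335


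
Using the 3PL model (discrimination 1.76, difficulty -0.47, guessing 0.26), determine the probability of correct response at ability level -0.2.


logit = 1.76*(-0.2 - -0.47) = 0.4752
P* = 1/(1 + exp(-0.4752)) = 0.6166
P = 0.26 + (1 - 0.26) * 0.6166
P = 0.7163

0.7163


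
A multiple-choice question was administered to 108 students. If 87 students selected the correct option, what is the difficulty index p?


Item difficulty p = number correct / total examinees
p = 87 / 108
p = 0.8056

0.8056


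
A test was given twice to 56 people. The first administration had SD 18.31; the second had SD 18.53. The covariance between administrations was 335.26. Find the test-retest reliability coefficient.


r = cov(X,Y) / (SD_X * SD_Y)
r = 335.26 / (18.31 * 18.53)
r = 335.26 / 339.2843
r = 0.9881

0.9881


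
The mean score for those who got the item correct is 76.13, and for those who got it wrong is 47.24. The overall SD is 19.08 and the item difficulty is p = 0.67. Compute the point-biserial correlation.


q = 1 - p = 0.33
rpb = ((M1 - M0) / SD) * sqrt(p * q)
rpb = ((76.13 - 47.24) / 19.08) * sqrt(0.67 * 0.33)
rpb = 0.712

0.712


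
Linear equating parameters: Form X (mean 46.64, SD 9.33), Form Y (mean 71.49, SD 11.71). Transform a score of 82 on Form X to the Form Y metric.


slope = SD_Y / SD_X = 11.71 / 9.33 ~ 1.2551
intercept = mean_Y - slope * mean_X = 71.49 - (11.71 / 9.33) * 46.64 ~ 12.9526
Y = slope * X + intercept. To avoid rounding drift from the rounded slope/intercept, evaluate the equivalent form Y = mean_Y + SD_Y * (X - mean_X) / SD_X at full precision:
Y = 71.49 + 11.71 * (82 - 46.64) / 9.33
Y = 71.49 + 11.71 * 35.36 / 9.33
Y = 71.49 + 414.0656 / 9.33
Y = 71.49 + 44.38
Y = 115.87

115.87


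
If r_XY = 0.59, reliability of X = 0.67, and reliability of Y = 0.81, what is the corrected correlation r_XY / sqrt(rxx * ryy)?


r_corrected = rxy / sqrt(rxx * ryy)
= 0.59 / sqrt(0.67 * 0.81)
= 0.59 / sqrt(0.5427)
= 0.59 / 0.736682
r_corrected = 0.8009

0.8009


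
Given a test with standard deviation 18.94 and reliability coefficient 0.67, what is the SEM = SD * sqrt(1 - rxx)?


SEM = SD * sqrt(1 - rxx)
SEM = 18.94 * sqrt(1 - 0.67)
SEM = 18.94 * sqrt(0.33) = 18.94 * 0.574456
SEM = 10.8802

10.8802


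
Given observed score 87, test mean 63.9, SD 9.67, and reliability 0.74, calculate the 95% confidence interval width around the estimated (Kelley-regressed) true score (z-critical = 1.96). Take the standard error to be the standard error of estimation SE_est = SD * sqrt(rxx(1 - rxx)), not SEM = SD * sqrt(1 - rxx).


True score estimate = 0.74*87 + 0.26*63.9 = 80.994
SE_est = SD * sqrt(rxx * (1 - rxx)) = 9.67 * sqrt(0.74 * 0.26) = 9.67 * sqrt(0.1924) = 4.241593
CI = T_est +/- z * SE_est, so width = 2 * z * SE_est = 2 * 1.96 * 4.241593
Width = 16.627

16.627


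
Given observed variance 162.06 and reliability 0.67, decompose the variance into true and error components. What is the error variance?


var_true = rxx * var_obs = 0.67 * 162.06 = 108.5802
var_error = var_obs - var_true
var_error = 162.06 - 108.5802
var_error = 53.4798

53.4798


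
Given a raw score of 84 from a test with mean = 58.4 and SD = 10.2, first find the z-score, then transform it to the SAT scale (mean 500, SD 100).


z = (X - mean) / SD = (84 - 58.4) / 10.2
z = 25.6 / 10.2
z = 2.5098
SAT-scale = SAT = 500 + 100z
Carry z at full precision (z = 25.6 / 10.2) into the conversion:
SAT-scale = 500 + 100 * (25.6 / 10.2) = 500 + 2560 / 10.2
SAT-scale = 500 + 250.9804
SAT-scale = 750.9804

750.9804


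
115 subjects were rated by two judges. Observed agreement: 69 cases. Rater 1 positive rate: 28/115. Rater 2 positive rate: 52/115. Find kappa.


P_o = 69/115 = 0.6
P_e = (28*52 + 87*63) / 13225 = 0.524537
kappa = (P_o - P_e) / (1 - P_e)
kappa = (0.6 - 0.524537) / (1 - 0.524537)
kappa = 0.1587

0.1587


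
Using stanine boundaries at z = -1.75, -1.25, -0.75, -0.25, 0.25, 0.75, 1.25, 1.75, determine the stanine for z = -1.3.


Stanine boundaries: [-1.75, -1.25, -0.75, -0.25, 0.25, 0.75, 1.25, 1.75]
z = -1.3
Check each boundary:
  z >= -1.75 -> could be stanine 2
  z < -1.25
  z < -0.75
  z < -0.25
  z < 0.25
  z < 0.75
  z < 1.25
  z < 1.75
Highest qualifying boundary gives stanine = 2

2


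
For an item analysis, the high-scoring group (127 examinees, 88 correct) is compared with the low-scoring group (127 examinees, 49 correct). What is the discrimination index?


p_upper = 88/127 = 0.6929
p_lower = 49/127 = 0.3858
D = 0.6929 - 0.3858 = 0.3071

0.3071


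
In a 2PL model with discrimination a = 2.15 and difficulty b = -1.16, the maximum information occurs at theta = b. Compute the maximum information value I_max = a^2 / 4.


For 2PL, max info at theta = b = -1.16
I_max = a^2 / 4 = 2.15^2 / 4
= 4.6225 / 4
I_max = 1.1556

1.1556


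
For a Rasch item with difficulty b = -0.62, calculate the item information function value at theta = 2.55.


P = 1/(1+exp(-(2.55--0.62))) = 0.9597
I = P*(1-P) = 0.9597 * 0.0403
I = 0.0387

0.0387


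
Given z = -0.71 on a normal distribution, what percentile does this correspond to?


CDF(z) = 0.5 * (1 + erf(z/sqrt(2)))
erf(-0.502) = -0.5223
CDF = 0.2389
Percentile rank = 0.2389 * 100 = 23.89

23.89


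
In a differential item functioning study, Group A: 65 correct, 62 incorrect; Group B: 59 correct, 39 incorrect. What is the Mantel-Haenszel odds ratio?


Odds_A = 65/62 = 1.0484
Odds_B = 59/39 = 1.5128
OR = Odds_A / Odds_B = 1.0484 / 1.5128
Exactly, OR = (65 * 39) / (62 * 59) = 2535 / 3658
OR = 0.693

0.693


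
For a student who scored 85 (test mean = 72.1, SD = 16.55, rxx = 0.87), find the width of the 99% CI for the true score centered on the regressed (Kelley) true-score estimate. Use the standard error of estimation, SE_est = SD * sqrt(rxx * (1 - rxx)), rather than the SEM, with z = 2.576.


True score estimate = 0.87*85 + 0.13*72.1 = 83.323
SE_est = SD * sqrt(rxx * (1 - rxx)) = 16.55 * sqrt(0.87 * 0.13) = 16.55 * sqrt(0.1131) = 5.565822
CI = T_est +/- z * SE_est, so width = 2 * z * SE_est = 2 * 2.576 * 5.565822
Width = 28.6751

28.6751


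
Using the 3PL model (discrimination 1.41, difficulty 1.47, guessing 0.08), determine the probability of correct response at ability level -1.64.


logit = 1.41*(-1.64 - 1.47) = -4.3851
P* = 1/(1 + exp(--4.3851)) = 0.0123
P = 0.08 + (1 - 0.08) * 0.0123
P = 0.0913

0.0913


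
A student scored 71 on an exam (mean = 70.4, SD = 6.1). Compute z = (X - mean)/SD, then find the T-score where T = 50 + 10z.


z = (X - mean) / SD = (71 - 70.4) / 6.1
z = 0.6 / 6.1
z = 0.0984
T-score = T = 50 + 10z
Carry z at full precision (z = 0.6 / 6.1) into the conversion:
T-score = 50 + 10 * (0.6 / 6.1) = 50 + 6 / 6.1
T-score = 50 + 0.9836
T-score = 50.9836

50.9836


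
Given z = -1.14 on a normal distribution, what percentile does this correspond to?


CDF(z) = 0.5 * (1 + erf(z/sqrt(2)))
erf(-0.8061) = -0.7457
CDF = 0.1271
Percentile rank = 0.1271 * 100 = 12.71

12.71


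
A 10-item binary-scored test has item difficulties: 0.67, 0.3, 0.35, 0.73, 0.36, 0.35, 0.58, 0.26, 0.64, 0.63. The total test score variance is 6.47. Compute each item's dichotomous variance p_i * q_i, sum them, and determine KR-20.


For each item, compute p_i * q_i:
  Item 1: 0.67 * 0.33 = 0.2211
  Item 2: 0.3 * 0.7 = 0.21
  Item 3: 0.35 * 0.65 = 0.2275
  Item 4: 0.73 * 0.27 = 0.1971
  Item 5: 0.36 * 0.64 = 0.2304
  Item 6: 0.35 * 0.65 = 0.2275
  Item 7: 0.58 * 0.42 = 0.2436
  Item 8: 0.26 * 0.74 = 0.1924
  Item 9: 0.64 * 0.36 = 0.2304
  Item 10: 0.63 * 0.37 = 0.2331
Sum(p_i * q_i) = 0.2211 + 0.21 + 0.2275 + 0.1971 + 0.2304 + 0.2275 + 0.2436 + 0.1924 + 0.2304 + 0.2331 = 2.2131
KR-20 = (k/(k-1)) * (1 - Sum(p_i*q_i) / Var_total)
= (10/9) * (1 - 2.2131/6.47)
= 1.1111 * 0.6579
KR-20 = 0.731

0.731


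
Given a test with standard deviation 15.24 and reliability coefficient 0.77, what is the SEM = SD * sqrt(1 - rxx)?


SEM = SD * sqrt(1 - rxx)
SEM = 15.24 * sqrt(1 - 0.77)
SEM = 15.24 * sqrt(0.23) = 15.24 * 0.479583
SEM = 7.3088

7.3088


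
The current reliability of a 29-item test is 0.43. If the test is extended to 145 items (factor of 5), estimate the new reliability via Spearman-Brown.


r_new = (n * rxx) / (1 + (n-1) * rxx)
r_new = (5 * 0.43) / (1 + 4 * 0.43)
r_new = 2.15 / 2.72
r_new = 0.7904

0.7904


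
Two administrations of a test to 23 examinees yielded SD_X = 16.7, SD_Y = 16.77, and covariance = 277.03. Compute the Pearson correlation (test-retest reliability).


r = cov(X,Y) / (SD_X * SD_Y)
r = 277.03 / (16.7 * 16.77)
r = 277.03 / 280.059
r = 0.9892

0.9892


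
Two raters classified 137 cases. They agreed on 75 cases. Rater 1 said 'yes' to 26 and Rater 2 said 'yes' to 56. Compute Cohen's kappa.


P_o = 75/137 = 0.547445
P_e = (26*56 + 111*81) / 18769 = 0.556609
kappa = (P_o - P_e) / (1 - P_e)
kappa = (0.547445 - 0.556609) / (1 - 0.556609)
kappa = -0.0207

-0.0207


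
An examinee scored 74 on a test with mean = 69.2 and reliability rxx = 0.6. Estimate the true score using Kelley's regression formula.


T_est = rxx * X + (1 - rxx) * mean
T_est = 0.6 * 74 + 0.4 * 69.2
T_est = 44.4 + 27.68
T_est = 72.08

72.08


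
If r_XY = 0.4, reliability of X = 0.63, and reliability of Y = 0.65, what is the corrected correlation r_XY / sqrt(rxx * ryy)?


r_corrected = rxy / sqrt(rxx * ryy)
= 0.4 / sqrt(0.63 * 0.65)
= 0.4 / sqrt(0.4095)
= 0.4 / 0.639922
r_corrected = 0.6251

0.6251


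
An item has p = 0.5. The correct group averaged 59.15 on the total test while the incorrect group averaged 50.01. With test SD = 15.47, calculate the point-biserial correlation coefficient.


q = 1 - p = 0.5
rpb = ((M1 - M0) / SD) * sqrt(p * q)
rpb = ((59.15 - 50.01) / 15.47) * sqrt(0.5 * 0.5)
rpb = 0.2954

0.2954


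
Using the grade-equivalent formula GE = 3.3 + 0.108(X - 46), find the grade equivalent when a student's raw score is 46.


raw - median = 46 - 46 = 0
slope * diff = 0.108 * 0 = 0.0
GE = 3.3 + 0.0
GE = 3.3

3.3


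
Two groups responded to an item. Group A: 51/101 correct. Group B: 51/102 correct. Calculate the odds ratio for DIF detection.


Odds_A = 51/50 = 1.02
Odds_B = 51/51 = 1.0
OR = Odds_A / Odds_B = 1.02 / 1.0
Exactly, OR = (51 * 51) / (50 * 51) = 2601 / 2550
OR = 1.02

1.02


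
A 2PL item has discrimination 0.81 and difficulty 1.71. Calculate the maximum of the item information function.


For 2PL, max info at theta = b = 1.71
I_max = a^2 / 4 = 0.81^2 / 4
= 0.6561 / 4
I_max = 0.164

0.164


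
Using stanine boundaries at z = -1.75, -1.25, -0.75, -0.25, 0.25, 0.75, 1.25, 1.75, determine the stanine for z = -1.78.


Stanine boundaries: [-1.75, -1.25, -0.75, -0.25, 0.25, 0.75, 1.25, 1.75]
z = -1.78
Check each boundary:
  z < -1.75
  z < -1.25
  z < -0.75
  z < -0.25
  z < 0.25
  z < 0.75
  z < 1.25
  z < 1.75
Highest qualifying boundary gives stanine = 1

1


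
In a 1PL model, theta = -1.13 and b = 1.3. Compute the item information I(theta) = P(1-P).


P = 1/(1+exp(-(-1.13-1.3))) = 0.0809
I = P*(1-P) = 0.0809 * 0.9191
I = 0.0744

0.0744


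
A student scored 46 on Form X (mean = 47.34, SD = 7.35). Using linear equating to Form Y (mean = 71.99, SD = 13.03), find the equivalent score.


slope = SD_Y / SD_X = 13.03 / 7.35 ~ 1.7728
intercept = mean_Y - slope * mean_X = 71.99 - (13.03 / 7.35) * 47.34 ~ -11.9338
Y = slope * X + intercept. To avoid rounding drift from the rounded slope/intercept, evaluate the equivalent form Y = mean_Y + SD_Y * (X - mean_X) / SD_X at full precision:
Y = 71.99 + 13.03 * (46 - 47.34) / 7.35
Y = 71.99 - 13.03 * 1.34 / 7.35
Y = 71.99 - 17.4602 / 7.35
Y = 71.99 - 2.3755
Y = 69.6145

69.6145


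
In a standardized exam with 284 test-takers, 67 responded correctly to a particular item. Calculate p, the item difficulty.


Item difficulty p = number correct / total examinees
p = 67 / 284
p = 0.2359

0.2359


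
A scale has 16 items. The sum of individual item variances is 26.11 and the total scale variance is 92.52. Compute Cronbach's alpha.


alpha = (k/(k-1)) * (1 - sum(si^2)/s_total^2)
= (16/15) * (1 - 26.11/92.52)
alpha = 0.7656

0.7656


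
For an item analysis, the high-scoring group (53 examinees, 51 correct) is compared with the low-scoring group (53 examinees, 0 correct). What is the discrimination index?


p_upper = 51/53 = 0.9623
p_lower = 0/53 = 0.0
D = 0.9623 - 0.0 = 0.9623

0.9623


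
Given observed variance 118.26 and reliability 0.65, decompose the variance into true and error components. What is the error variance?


var_true = rxx * var_obs = 0.65 * 118.26 = 76.869
var_error = var_obs - var_true
var_error = 118.26 - 76.869
var_error = 41.391

41.391


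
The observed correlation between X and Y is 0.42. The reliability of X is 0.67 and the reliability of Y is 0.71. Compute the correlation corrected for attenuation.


r_corrected = rxy / sqrt(rxx * ryy)
= 0.42 / sqrt(0.67 * 0.71)
= 0.42 / sqrt(0.4757)
= 0.42 / 0.68971
r_corrected = 0.609

0.609


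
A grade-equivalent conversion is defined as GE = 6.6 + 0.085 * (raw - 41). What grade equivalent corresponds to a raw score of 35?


raw - median = 35 - 41 = -6
slope * diff = 0.085 * -6 = -0.51
GE = 6.6 + -0.51
GE = 6.09

6.09


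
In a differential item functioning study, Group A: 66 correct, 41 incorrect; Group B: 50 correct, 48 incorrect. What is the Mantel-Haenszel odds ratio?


Odds_A = 66/41 = 1.6098
Odds_B = 50/48 = 1.0417
OR = Odds_A / Odds_B = 1.6098 / 1.0417
Exactly, OR = (66 * 48) / (41 * 50) = 3168 / 2050
OR = 1.5454

1.5454


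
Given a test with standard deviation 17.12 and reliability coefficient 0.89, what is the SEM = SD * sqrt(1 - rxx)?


SEM = SD * sqrt(1 - rxx)
SEM = 17.12 * sqrt(1 - 0.89)
SEM = 17.12 * sqrt(0.11) = 17.12 * 0.331662
SEM = 5.6781

5.6781


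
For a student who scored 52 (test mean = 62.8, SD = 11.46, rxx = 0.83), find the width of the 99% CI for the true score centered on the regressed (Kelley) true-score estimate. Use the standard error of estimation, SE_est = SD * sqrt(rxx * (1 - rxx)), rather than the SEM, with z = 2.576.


True score estimate = 0.83*52 + 0.17*62.8 = 53.836
SE_est = SD * sqrt(rxx * (1 - rxx)) = 11.46 * sqrt(0.83 * 0.17) = 11.46 * sqrt(0.1411) = 4.304752
CI = T_est +/- z * SE_est, so width = 2 * z * SE_est = 2 * 2.576 * 4.304752
Width = 22.1781

22.1781


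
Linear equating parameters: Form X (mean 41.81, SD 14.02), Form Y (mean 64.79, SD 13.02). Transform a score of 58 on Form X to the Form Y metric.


slope = SD_Y / SD_X = 13.02 / 14.02 ~ 0.9287
intercept = mean_Y - slope * mean_X = 64.79 - (13.02 / 14.02) * 41.81 ~ 25.9622
Y = slope * X + intercept. To avoid rounding drift from the rounded slope/intercept, evaluate the equivalent form Y = mean_Y + SD_Y * (X - mean_X) / SD_X at full precision:
Y = 64.79 + 13.02 * (58 - 41.81) / 14.02
Y = 64.79 + 13.02 * 16.19 / 14.02
Y = 64.79 + 210.7938 / 14.02
Y = 64.79 + 15.0352
Y = 79.8252

79.8252


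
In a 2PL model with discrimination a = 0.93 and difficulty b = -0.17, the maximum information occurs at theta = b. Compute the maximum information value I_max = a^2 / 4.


For 2PL, max info at theta = b = -0.17
I_max = a^2 / 4 = 0.93^2 / 4
= 0.8649 / 4
I_max = 0.2162

0.2162


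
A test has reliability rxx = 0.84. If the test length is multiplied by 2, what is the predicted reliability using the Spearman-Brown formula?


r_new = (n * rxx) / (1 + (n-1) * rxx)
r_new = (2 * 0.84) / (1 + 1 * 0.84)
r_new = 1.68 / 1.84
r_new = 0.913

0.913


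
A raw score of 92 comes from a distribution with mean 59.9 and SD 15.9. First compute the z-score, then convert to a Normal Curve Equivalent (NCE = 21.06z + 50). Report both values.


z = (X - mean) / SD = (92 - 59.9) / 15.9
z = 32.1 / 15.9
z = 2.0189
NCE = NCE = 21.06z + 50
Carry z at full precision (z = 32.1 / 15.9) into the conversion:
NCE = 21.06 * (32.1 / 15.9) + 50 = 676.026 / 15.9 + 50
NCE = 42.5174 + 50
NCE = 92.5174

92.5174


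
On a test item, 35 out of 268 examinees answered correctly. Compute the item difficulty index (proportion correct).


Item difficulty p = number correct / total examinees
p = 35 / 268
p = 0.1306

0.1306


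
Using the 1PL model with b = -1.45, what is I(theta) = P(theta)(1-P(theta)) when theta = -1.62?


P = 1/(1+exp(-(-1.62--1.45))) = 0.4576
I = P*(1-P) = 0.4576 * 0.5424
I = 0.2482

0.2482


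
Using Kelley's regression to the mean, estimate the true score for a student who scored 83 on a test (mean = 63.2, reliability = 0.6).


T_est = rxx * X + (1 - rxx) * mean
T_est = 0.6 * 83 + 0.4 * 63.2
T_est = 49.8 + 25.28
T_est = 75.08

75.08


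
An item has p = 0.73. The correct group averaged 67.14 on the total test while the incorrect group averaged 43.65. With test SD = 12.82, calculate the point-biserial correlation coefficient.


q = 1 - p = 0.27
rpb = ((M1 - M0) / SD) * sqrt(p * q)
rpb = ((67.14 - 43.65) / 12.82) * sqrt(0.73 * 0.27)
rpb = 0.8135

0.8135


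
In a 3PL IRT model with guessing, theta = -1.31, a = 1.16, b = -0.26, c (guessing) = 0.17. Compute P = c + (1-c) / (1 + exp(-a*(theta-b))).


logit = 1.16*(-1.31 - -0.26) = -1.218
P* = 1/(1 + exp(--1.218)) = 0.2283
P = 0.17 + (1 - 0.17) * 0.2283
P = 0.3595

0.3595


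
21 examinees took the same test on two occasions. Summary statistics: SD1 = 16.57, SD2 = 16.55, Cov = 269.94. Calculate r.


r = cov(X,Y) / (SD_X * SD_Y)
r = 269.94 / (16.57 * 16.55)
r = 269.94 / 274.2335
r = 0.9843

0.9843


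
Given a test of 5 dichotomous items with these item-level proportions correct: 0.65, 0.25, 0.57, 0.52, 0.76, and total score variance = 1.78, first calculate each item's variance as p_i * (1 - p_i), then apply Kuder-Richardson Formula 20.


For each item, compute p_i * q_i:
  Item 1: 0.65 * 0.35 = 0.2275
  Item 2: 0.25 * 0.75 = 0.1875
  Item 3: 0.57 * 0.43 = 0.2451
  Item 4: 0.52 * 0.48 = 0.2496
  Item 5: 0.76 * 0.24 = 0.1824
Sum(p_i * q_i) = 0.2275 + 0.1875 + 0.2451 + 0.2496 + 0.1824 = 1.0921
KR-20 = (k/(k-1)) * (1 - Sum(p_i*q_i) / Var_total)
= (5/4) * (1 - 1.0921/1.78)
= 1.25 * 0.3865
KR-20 = 0.4831

0.4831


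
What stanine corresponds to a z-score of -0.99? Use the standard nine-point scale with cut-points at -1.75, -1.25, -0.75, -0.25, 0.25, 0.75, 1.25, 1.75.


Stanine boundaries: [-1.75, -1.25, -0.75, -0.25, 0.25, 0.75, 1.25, 1.75]
z = -0.99
Check each boundary:
  z >= -1.75 -> could be stanine 2
  z >= -1.25 -> could be stanine 3
  z < -0.75
  z < -0.25
  z < 0.25
  z < 0.75
  z < 1.25
  z < 1.75
Highest qualifying boundary gives stanine = 3

3


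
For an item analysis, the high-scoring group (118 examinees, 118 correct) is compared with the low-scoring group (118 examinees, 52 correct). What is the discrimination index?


p_upper = 118/118 = 1.0
p_lower = 52/118 = 0.4407
D = 1.0 - 0.4407 = 0.5593

0.5593


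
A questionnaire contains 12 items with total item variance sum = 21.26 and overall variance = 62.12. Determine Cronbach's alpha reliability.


alpha = (k/(k-1)) * (1 - sum(si^2)/s_total^2)
= (12/11) * (1 - 21.26/62.12)
alpha = 0.7176

0.7176


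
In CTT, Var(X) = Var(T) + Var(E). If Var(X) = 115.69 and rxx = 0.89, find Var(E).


var_true = rxx * var_obs = 0.89 * 115.69 = 102.9641
var_error = var_obs - var_true
var_error = 115.69 - 102.9641
var_error = 12.7259

12.7259


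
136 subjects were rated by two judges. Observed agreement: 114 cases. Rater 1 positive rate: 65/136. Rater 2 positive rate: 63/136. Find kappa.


P_o = 114/136 = 0.838235
P_e = (65*63 + 71*73) / 18496 = 0.501622
kappa = (P_o - P_e) / (1 - P_e)
kappa = (0.838235 - 0.501622) / (1 - 0.501622)
kappa = 0.6754

0.6754


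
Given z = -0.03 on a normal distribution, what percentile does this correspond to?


CDF(z) = 0.5 * (1 + erf(z/sqrt(2)))
erf(-0.0212) = -0.0239
CDF = 0.488
Percentile rank = 0.488 * 100 = 48.8

48.8


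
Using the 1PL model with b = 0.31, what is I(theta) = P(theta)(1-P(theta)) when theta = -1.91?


P = 1/(1+exp(-(-1.91-0.31))) = 0.098
I = P*(1-P) = 0.098 * 0.902
I = 0.0884

0.0884


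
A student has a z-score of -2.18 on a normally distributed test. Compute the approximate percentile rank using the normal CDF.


CDF(z) = 0.5 * (1 + erf(z/sqrt(2)))
erf(-1.5415) = -0.9707
CDF = 0.0146
Percentile rank = 0.0146 * 100 = 1.46

1.46


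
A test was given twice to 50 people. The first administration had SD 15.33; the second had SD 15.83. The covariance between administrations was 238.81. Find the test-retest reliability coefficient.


r = cov(X,Y) / (SD_X * SD_Y)
r = 238.81 / (15.33 * 15.83)
r = 238.81 / 242.6739
r = 0.9841

0.9841


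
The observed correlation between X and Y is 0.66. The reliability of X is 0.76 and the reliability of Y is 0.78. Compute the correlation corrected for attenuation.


r_corrected = rxy / sqrt(rxx * ryy)
= 0.66 / sqrt(0.76 * 0.78)
= 0.66 / sqrt(0.5928)
= 0.66 / 0.769935
r_corrected = 0.8572

0.8572


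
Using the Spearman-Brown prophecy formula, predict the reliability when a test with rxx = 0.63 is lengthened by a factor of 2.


r_new = (n * rxx) / (1 + (n-1) * rxx)
r_new = (2 * 0.63) / (1 + 1 * 0.63)
r_new = 1.26 / 1.63
r_new = 0.773

0.773


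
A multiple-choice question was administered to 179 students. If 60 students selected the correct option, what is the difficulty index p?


Item difficulty p = number correct / total examinees
p = 60 / 179
p = 0.3352

0.3352


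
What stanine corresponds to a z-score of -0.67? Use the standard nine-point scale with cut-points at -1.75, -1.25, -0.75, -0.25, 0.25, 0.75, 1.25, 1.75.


Stanine boundaries: [-1.75, -1.25, -0.75, -0.25, 0.25, 0.75, 1.25, 1.75]
z = -0.67
Check each boundary:
  z >= -1.75 -> could be stanine 2
  z >= -1.25 -> could be stanine 3
  z >= -0.75 -> could be stanine 4
  z < -0.25
  z < 0.25
  z < 0.75
  z < 1.25
  z < 1.75
Highest qualifying boundary gives stanine = 4

4


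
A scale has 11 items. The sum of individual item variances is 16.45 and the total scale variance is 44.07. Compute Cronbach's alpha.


alpha = (k/(k-1)) * (1 - sum(si^2)/s_total^2)
= (11/10) * (1 - 16.45/44.07)
alpha = 0.6894

0.6894


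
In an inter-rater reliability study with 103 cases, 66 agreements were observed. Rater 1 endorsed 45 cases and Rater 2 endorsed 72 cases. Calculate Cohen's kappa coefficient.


P_o = 66/103 = 0.640777
P_e = (45*72 + 58*31) / 10609 = 0.47488
kappa = (P_o - P_e) / (1 - P_e)
kappa = (0.640777 - 0.47488) / (1 - 0.47488)
kappa = 0.3159

0.3159


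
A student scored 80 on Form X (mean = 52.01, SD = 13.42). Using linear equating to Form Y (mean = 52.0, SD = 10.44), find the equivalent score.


slope = SD_Y / SD_X = 10.44 / 13.42 ~ 0.7779
intercept = mean_Y - slope * mean_X = 52.0 - (10.44 / 13.42) * 52.01 ~ 11.5392
Y = slope * X + intercept. To avoid rounding drift from the rounded slope/intercept, evaluate the equivalent form Y = mean_Y + SD_Y * (X - mean_X) / SD_X at full precision:
Y = 52.0 + 10.44 * (80 - 52.01) / 13.42
Y = 52.0 + 10.44 * 27.99 / 13.42
Y = 52.0 + 292.2156 / 13.42
Y = 52.0 + 21.7746
Y = 73.7746

73.7746


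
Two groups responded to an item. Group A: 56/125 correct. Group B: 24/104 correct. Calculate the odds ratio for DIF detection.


Odds_A = 56/69 = 0.8116
Odds_B = 24/80 = 0.3
OR = Odds_A / Odds_B = 0.8116 / 0.3
Exactly, OR = (56 * 80) / (69 * 24) = 4480 / 1656
OR = 2.7053

2.7053


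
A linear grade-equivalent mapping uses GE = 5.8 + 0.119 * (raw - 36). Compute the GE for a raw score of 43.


raw - median = 43 - 36 = 7
slope * diff = 0.119 * 7 = 0.833
GE = 5.8 + 0.833
GE = 6.633

6.633


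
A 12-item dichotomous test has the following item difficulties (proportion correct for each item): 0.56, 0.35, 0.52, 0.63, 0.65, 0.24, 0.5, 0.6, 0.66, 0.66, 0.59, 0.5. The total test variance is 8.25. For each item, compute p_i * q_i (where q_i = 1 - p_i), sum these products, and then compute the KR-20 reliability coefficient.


For each item, compute p_i * q_i:
  Item 1: 0.56 * 0.44 = 0.2464
  Item 2: 0.35 * 0.65 = 0.2275
  Item 3: 0.52 * 0.48 = 0.2496
  Item 4: 0.63 * 0.37 = 0.2331
  Item 5: 0.65 * 0.35 = 0.2275
  Item 6: 0.24 * 0.76 = 0.1824
  Item 7: 0.5 * 0.5 = 0.25
  Item 8: 0.6 * 0.4 = 0.24
  Item 9: 0.66 * 0.34 = 0.2244
  Item 10: 0.66 * 0.34 = 0.2244
  Item 11: 0.59 * 0.41 = 0.2419
  Item 12: 0.5 * 0.5 = 0.25
Sum(p_i * q_i) = 0.2464 + 0.2275 + 0.2496 + 0.2331 + 0.2275 + 0.1824 + 0.25 + 0.24 + 0.2244 + 0.2244 + 0.2419 + 0.25 = 2.7972
KR-20 = (k/(k-1)) * (1 - Sum(p_i*q_i) / Var_total)
= (12/11) * (1 - 2.7972/8.25)
= 1.0909 * 0.6609
KR-20 = 0.721

0.721


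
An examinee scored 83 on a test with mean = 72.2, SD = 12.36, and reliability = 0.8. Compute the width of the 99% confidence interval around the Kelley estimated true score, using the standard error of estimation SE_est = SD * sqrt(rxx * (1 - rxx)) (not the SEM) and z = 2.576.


True score estimate = 0.8*83 + 0.2*72.2 = 80.84
SE_est = SD * sqrt(rxx * (1 - rxx)) = 12.36 * sqrt(0.8 * 0.2) = 12.36 * sqrt(0.16) = 4.944
CI = T_est +/- z * SE_est, so width = 2 * z * SE_est = 2 * 2.576 * 4.944
Width = 25.4715

25.4715


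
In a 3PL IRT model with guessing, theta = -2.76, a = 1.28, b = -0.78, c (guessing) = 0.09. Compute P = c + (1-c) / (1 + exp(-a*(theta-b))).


logit = 1.28*(-2.76 - -0.78) = -2.5344
P* = 1/(1 + exp(--2.5344)) = 0.0735
P = 0.09 + (1 - 0.09) * 0.0735
P = 0.1569

0.1569


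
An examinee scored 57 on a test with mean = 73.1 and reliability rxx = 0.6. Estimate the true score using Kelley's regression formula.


T_est = rxx * X + (1 - rxx) * mean
T_est = 0.6 * 57 + 0.4 * 73.1
T_est = 34.2 + 29.24
T_est = 63.44

63.44


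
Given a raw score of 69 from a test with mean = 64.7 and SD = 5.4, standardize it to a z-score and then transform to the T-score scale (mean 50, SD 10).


z = (X - mean) / SD = (69 - 64.7) / 5.4
z = 4.3 / 5.4
z = 0.7963
T-score = T = 50 + 10z
Carry z at full precision (z = 4.3 / 5.4) into the conversion:
T-score = 50 + 10 * (4.3 / 5.4) = 50 + 43 / 5.4
T-score = 50 + 7.963
T-score = 57.963

57.963


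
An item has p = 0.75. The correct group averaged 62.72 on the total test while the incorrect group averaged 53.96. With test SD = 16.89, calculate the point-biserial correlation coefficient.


q = 1 - p = 0.25
rpb = ((M1 - M0) / SD) * sqrt(p * q)
rpb = ((62.72 - 53.96) / 16.89) * sqrt(0.75 * 0.25)
rpb = 0.2246

0.2246


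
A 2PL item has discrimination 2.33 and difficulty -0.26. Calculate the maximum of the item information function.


For 2PL, max info at theta = b = -0.26
I_max = a^2 / 4 = 2.33^2 / 4
= 5.4289 / 4
I_max = 1.3572

1.3572


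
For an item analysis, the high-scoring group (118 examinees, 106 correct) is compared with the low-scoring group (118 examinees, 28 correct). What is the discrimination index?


p_upper = 106/118 = 0.8983
p_lower = 28/118 = 0.2373
D = 0.8983 - 0.2373 = 0.661

0.661


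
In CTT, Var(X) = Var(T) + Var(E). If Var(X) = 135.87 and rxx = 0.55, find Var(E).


var_true = rxx * var_obs = 0.55 * 135.87 = 74.7285
var_error = var_obs - var_true
var_error = 135.87 - 74.7285
var_error = 61.1415

61.1415


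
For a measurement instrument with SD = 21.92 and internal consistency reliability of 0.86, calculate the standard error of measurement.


SEM = SD * sqrt(1 - rxx)
SEM = 21.92 * sqrt(1 - 0.86)
SEM = 21.92 * sqrt(0.14) = 21.92 * 0.374166
SEM = 8.2017

8.2017


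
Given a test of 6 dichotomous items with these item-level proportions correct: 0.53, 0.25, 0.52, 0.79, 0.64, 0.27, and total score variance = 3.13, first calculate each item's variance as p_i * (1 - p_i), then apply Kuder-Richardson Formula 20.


For each item, compute p_i * q_i:
  Item 1: 0.53 * 0.47 = 0.2491
  Item 2: 0.25 * 0.75 = 0.1875
  Item 3: 0.52 * 0.48 = 0.2496
  Item 4: 0.79 * 0.21 = 0.1659
  Item 5: 0.64 * 0.36 = 0.2304
  Item 6: 0.27 * 0.73 = 0.1971
Sum(p_i * q_i) = 0.2491 + 0.1875 + 0.2496 + 0.1659 + 0.2304 + 0.1971 = 1.2796
KR-20 = (k/(k-1)) * (1 - Sum(p_i*q_i) / Var_total)
= (6/5) * (1 - 1.2796/3.13)
= 1.2 * 0.5912
KR-20 = 0.7094

0.7094
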